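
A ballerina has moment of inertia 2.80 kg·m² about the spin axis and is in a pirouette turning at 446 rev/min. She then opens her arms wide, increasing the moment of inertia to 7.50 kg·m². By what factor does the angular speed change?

ω₂/ω₁ ≈ 0.373

With no external torque about the axis, L is conserved: I₁ω₁ = I₂ω₂.
ω₂/ω₁ = I₁/I₂ = 2.800 / 7.500 = 0.3733.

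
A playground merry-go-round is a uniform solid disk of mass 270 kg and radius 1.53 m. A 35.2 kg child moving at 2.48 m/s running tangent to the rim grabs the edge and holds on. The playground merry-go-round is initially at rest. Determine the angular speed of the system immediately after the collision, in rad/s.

About the axle the impulsive forces during the collision are internal, so angular momentum about that axis is conserved.
I_p = ½(270)(1.53)² = 316.0 kg·m². Taking the sense of the child's angular momentum as positive, L_{child} = m v R = (35.2)(2.48)(1.53) = 133.6 kg·m²/s.
L_i = 0 + 133.6 = 133.6 kg·m²/s.
After sticking, I_f = I_p + m R² = 316.0 + (35.2)(1.53)² = 398.4 kg·m².
ω_f = L_i / I_f = 133.6 / 398.4 = 0.3352 rad/s.

|ω_f| ≈ 0.335 rad/s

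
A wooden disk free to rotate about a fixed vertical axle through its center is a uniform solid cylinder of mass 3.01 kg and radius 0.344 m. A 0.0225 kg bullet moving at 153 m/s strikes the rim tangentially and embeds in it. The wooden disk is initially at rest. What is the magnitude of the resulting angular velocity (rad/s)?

About the axle the impulsive forces during the collision are internal, so angular momentum about that axis is conserved.
I_p = ½(3.01)(0.344)² = 0.1781 kg·m². Taking the sense of the bullet's angular momentum as positive, L_{bullet} = m v R = (0.0225)(153)(0.344) = 1.184 kg·m²/s.
L_i = 0 + 1.184 = 1.184 kg·m²/s.
After sticking, I_f = I_p + m R² = 0.1781 + (0.0225)(0.344)² = 0.1808 kg·m².
ω_f = L_i / I_f = 1.184 / 0.1808 = 6.551 rad/s.

|ω_f| ≈ 6.55 rad/s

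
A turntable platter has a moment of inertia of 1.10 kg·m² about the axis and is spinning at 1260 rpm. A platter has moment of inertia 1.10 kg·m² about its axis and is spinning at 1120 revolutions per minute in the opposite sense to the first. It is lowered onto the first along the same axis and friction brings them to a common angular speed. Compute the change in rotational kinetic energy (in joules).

The coupling torques are internal; angular momentum about the shared axis is conserved.
Taking A's sense as positive: L = (1.100)(1260) − (1.100)(1120) = 154.0 kg·m²·rpm.
Combined I = 1.100 + 1.100 = 2.200 kg·m².
ω_f = L / I = 154.0 / 2.200 = 70.00 rpm.
KE_i = ½ΣIω² = 17140 J; KE_f = ½(2.200)(7.330)² = 59.11 J.

ΔKE ≈ -17100 J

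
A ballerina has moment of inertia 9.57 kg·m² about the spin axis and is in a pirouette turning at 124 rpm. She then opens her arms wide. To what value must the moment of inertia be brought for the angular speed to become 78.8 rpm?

I₂ ≈ 15.1 kg·m²

With no external torque about the axis, L is conserved: I₁ω₁ = I₂ω₂.
I₂ = I₁ω₁ / ω₂ = (9.57)(124) / (78.8) = 15.06 kg·m².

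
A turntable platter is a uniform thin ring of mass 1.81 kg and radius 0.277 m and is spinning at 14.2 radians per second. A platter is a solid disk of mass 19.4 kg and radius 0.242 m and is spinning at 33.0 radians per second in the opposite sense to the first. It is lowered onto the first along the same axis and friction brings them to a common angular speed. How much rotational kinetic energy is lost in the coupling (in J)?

ΔKE lost ≈ 124 J

The coupling torques are internal; angular momentum about the shared axis is conserved.
Moments of inertia: I_A = (1.81)(0.277)² = 0.1389 kg·m²; I_B = ½(19.4)(0.242)² = 0.5681 kg·m².
Taking A's sense as positive: L = (0.1389)(14.2) − (0.5681)(33.0) = -16.77 kg·m²·rad/s.
Combined I = 0.1389 + 0.5681 = 0.7070 kg·m².
ω_f = L / I = -16.77 / 0.7070 = -23.73 rad/s.
KE_i = ½ΣIω² = 323.3 J; KE_f = ½(0.7070)(23.73)² = 199.0 J.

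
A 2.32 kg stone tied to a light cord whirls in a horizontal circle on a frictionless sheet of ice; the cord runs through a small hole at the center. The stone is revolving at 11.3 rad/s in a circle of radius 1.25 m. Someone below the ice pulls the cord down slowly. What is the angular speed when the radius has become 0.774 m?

The constraining force is radial, so m r² ω about the center is conserved.
ω₂ = ω₁ (r₁/r₂)² = (11.3)(1.25/0.774)² = 29.47 rad/s.

ω₂ ≈ 29.5 rad/s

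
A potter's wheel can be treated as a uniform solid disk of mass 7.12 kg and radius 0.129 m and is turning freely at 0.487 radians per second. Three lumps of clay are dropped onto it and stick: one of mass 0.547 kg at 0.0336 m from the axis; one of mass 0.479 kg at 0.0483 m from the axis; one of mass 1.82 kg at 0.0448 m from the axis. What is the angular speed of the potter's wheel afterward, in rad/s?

ω_f ≈ 0.446 rad/s

No external torque acts about the axis; L_before = L_after.
I_p = ½(7.12)(0.129)² = 0.05924 kg·m².
Added inertia Σmr² = (0.547)(0.0336)² + (0.479)(0.0483)² + (1.82)(0.0448)² = 0.005388 kg·m²; I_f = 0.05924 + 0.005388 = 0.06463 kg·m².
ω_f = I_p ω_i / I_f = (0.05924)(0.487) / 0.06463 = 0.4464 rad/s.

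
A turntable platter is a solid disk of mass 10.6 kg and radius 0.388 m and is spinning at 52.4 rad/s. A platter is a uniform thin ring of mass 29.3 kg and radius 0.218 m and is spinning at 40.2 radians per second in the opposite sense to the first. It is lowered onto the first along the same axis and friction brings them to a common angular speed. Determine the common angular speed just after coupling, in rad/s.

No external torque acts about the common axis, so total angular momentum is conserved.
Moments of inertia: I_A = ½(10.6)(0.388)² = 0.7979 kg·m²; I_B = (29.3)(0.218)² = 1.392 kg·m².
Taking A's sense as positive: L = (0.7979)(52.4) − (1.392)(40.2) = -14.17 kg·m²·rad/s.
Combined I = 0.7979 + 1.392 = 2.190 kg·m².
ω_f = L / I = -14.17 / 2.190 = -6.468 rad/s.

|ω_f| ≈ 6.47 rad/s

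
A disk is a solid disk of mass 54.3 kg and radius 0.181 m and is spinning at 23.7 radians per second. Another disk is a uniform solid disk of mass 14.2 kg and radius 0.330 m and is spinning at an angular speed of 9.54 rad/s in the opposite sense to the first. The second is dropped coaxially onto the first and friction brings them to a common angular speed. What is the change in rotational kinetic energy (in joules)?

ΔKE ≈ -229 J

The coupling torques are internal; angular momentum about the shared axis is conserved.
Moments of inertia: I_A = ½(54.3)(0.181)² = 0.8895 kg·m²; I_B = ½(14.2)(0.330)² = 0.7732 kg·m².
Taking A's sense as positive: L = (0.8895)(23.7) − (0.7732)(9.54) = 13.70 kg·m²·rad/s.
Combined I = 0.8895 + 0.7732 = 1.663 kg·m².
ω_f = L / I = 13.70 / 1.663 = 8.242 rad/s.
KE_i = ½ΣIω² = 285.0 J; KE_f = ½(1.663)(8.242)² = 56.48 J.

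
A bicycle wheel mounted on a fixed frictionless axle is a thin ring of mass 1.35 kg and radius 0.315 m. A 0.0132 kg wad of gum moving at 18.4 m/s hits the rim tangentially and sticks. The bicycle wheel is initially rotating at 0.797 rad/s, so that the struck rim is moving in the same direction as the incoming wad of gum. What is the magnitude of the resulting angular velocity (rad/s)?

About the axle the impulsive forces during the collision are internal, so angular momentum about that axis is conserved.
I_p = (1.35)(0.315)² = 0.1340 kg·m². Taking the sense of the wad of gum's angular momentum as positive, L_{wad} = m v R = (0.0132)(18.4)(0.315) = 0.07651 kg·m²/s.
L_i = +I_p ω_p + m v R = +(0.1340)(0.797) + 0.07651 = 0.1833 kg·m²/s.
After sticking, I_f = I_p + m R² = 0.1340 + (0.0132)(0.315)² = 0.1353 kg·m².
ω_f = L_i / I_f = 0.1833 / 0.1353 = 1.355 rad/s.

|ω_f| ≈ 1.35 rad/s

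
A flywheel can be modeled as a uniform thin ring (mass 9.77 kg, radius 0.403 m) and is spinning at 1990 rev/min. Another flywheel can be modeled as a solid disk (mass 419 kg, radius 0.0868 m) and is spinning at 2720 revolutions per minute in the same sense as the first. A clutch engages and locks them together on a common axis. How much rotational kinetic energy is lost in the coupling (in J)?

ΔKE lost ≈ 2310 J

No external torque acts about the common axis, so total angular momentum is conserved.
Moments of inertia: I_A = (9.77)(0.403)² = 1.587 kg·m²; I_B = ½(419)(0.0868)² = 1.578 kg·m².
Taking A's sense as positive: L = (1.587)(1990) + (1.578)(2720) = 7451 kg·m²·rpm.
Combined I = 1.587 + 1.578 = 3.165 kg·m².
ω_f = L / I = 7451 / 3.165 = 2354 rpm.
KE_i = ½ΣIω² = 98480 J; KE_f = ½(3.165)(246.5)² = 96170 J.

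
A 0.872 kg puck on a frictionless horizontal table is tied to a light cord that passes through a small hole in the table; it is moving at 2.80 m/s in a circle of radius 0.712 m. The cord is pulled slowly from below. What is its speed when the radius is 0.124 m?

v₂ ≈ 16.1 m/s

The only horizontal force on the mass is along the cord (radial), so it exerts no torque about the hole and angular momentum m v r is conserved.
v₂ = v₁ r₁ / r₂ = (2.80)(0.712) / (0.124) = 16.08 m/s.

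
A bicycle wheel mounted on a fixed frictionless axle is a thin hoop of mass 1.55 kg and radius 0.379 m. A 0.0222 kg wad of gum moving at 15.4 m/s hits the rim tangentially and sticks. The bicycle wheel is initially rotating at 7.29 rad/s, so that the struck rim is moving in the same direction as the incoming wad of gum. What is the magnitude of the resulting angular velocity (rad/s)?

|ω_f| ≈ 7.76 rad/s

About the axle the impulsive forces during the collision are internal, so angular momentum about that axis is conserved.
I_p = (1.55)(0.379)² = 0.2226 kg·m². Taking the sense of the wad of gum's angular momentum as positive, L_{wad} = m v R = (0.0222)(15.4)(0.379) = 0.1296 kg·m²/s.
L_i = +I_p ω_p + m v R = +(0.2226)(7.29) + 0.1296 = 1.753 kg·m²/s.
After sticking, I_f = I_p + m R² = 0.2226 + (0.0222)(0.379)² = 0.2258 kg·m².
ω_f = L_i / I_f = 1.753 / 0.2258 = 7.761 rad/s.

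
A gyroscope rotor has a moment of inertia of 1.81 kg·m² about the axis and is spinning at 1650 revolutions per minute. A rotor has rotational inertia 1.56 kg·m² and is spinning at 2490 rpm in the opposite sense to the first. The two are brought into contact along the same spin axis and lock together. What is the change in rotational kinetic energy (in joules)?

No external torque acts about the common axis, so total angular momentum is conserved.
Taking A's sense as positive: L = (1.810)(1650) − (1.560)(2490) = -897.9 kg·m²·rpm.
Combined I = 1.810 + 1.560 = 3.370 kg·m².
ω_f = L / I = -897.9 / 3.370 = -266.4 rpm.
KE_i = ½ΣIω² = 80050 J; KE_f = ½(3.370)(27.90)² = 1312 J.

ΔKE ≈ -78700 J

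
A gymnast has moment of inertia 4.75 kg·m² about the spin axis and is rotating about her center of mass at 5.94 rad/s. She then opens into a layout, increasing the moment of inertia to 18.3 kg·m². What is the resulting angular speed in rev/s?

No external torque acts about the spin axis, so angular momentum is conserved.
ω₂ = I₁ω₁ / I₂ = (4.750)(5.94 rad/s) / (18.30) = 1.542 rad/s = 0.2454 rev/s.

ω₂ ≈ 0.245 rev/s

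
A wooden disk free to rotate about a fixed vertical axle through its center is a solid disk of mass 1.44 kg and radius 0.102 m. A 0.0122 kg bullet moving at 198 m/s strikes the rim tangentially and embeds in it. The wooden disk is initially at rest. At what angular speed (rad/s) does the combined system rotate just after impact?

About the axle the impulsive forces during the collision are internal, so angular momentum about that axis is conserved.
I_p = ½(1.44)(0.102)² = 0.007491 kg·m². Taking the sense of the bullet's angular momentum as positive, L_{bullet} = m v R = (0.0122)(198)(0.102) = 0.2464 kg·m²/s.
L_i = 0 + 0.2464 = 0.2464 kg·m²/s.
After sticking, I_f = I_p + m R² = 0.007491 + (0.0122)(0.102)² = 0.007618 kg·m².
ω_f = L_i / I_f = 0.2464 / 0.007618 = 32.34 rad/s.

|ω_f| ≈ 32.3 rad/s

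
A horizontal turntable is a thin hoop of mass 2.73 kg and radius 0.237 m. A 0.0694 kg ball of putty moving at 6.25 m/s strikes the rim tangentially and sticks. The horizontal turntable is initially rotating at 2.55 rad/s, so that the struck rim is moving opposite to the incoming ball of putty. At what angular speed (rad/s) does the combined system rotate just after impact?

|ω_f| ≈ 1.83 rad/s

The axle reaction passes through the axle and exerts no torque about it; angular momentum about the axle is conserved through the impact.
I_p = (2.73)(0.237)² = 0.1533 kg·m². Taking the sense of the ball of putty's angular momentum as positive, L_{ball} = m v R = (0.0694)(6.25)(0.237) = 0.1028 kg·m²/s.
L_i = −I_p ω_p + m v R = −(0.1533)(2.55) + 0.1028 = -0.2882 kg·m²/s.
After sticking, I_f = I_p + m R² = 0.1533 + (0.0694)(0.237)² = 0.1572 kg·m².
ω_f = L_i / I_f = -0.2882 / 0.1572 = -1.833 rad/s.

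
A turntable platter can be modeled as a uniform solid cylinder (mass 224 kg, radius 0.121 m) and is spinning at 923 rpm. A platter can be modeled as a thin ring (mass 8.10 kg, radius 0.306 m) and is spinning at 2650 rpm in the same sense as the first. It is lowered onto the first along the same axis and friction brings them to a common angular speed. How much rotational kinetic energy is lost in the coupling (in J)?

No external torque acts about the common axis, so total angular momentum is conserved.
Moments of inertia: I_A = ½(224)(0.121)² = 1.640 kg·m²; I_B = (8.10)(0.306)² = 0.7585 kg·m².
Taking A's sense as positive: L = (1.640)(923) + (0.7585)(2650) = 3523 kg·m²·rpm.
Combined I = 1.640 + 0.7585 = 2.398 kg·m².
ω_f = L / I = 3523 / 2.398 = 1469 rpm.
KE_i = ½ΣIω² = 36860 J; KE_f = ½(2.398)(153.9)² = 28380 J.

ΔKE lost ≈ 8480 J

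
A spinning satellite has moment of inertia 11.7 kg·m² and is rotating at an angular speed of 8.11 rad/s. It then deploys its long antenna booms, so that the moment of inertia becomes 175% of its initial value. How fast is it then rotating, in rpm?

With no external torque about the axis, L is conserved: I₁ω₁ = I₂ω₂.
I₂ = 1.75 × 11.7 = 20.47 kg·m².
ω₂ = I₁ω₁ / I₂ = (11.70)(8.11 rad/s) / (20.47) = 4.634 rad/s = 44.25 rpm.

ω₂ ≈ 44.3 rpm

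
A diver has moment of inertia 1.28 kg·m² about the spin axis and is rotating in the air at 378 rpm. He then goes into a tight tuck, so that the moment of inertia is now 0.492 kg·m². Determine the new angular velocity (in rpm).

Angular momentum about the spin axis is conserved since the torque about it is zero.
ω₂ = I₁ω₁ / I₂ = (1.280)(378 rpm) / (0.4920) = 983.4 rpm.

ω₂ ≈ 983 rpm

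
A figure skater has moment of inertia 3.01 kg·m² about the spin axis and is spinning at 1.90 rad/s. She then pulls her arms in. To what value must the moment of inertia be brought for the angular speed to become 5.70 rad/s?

Angular momentum about the spin axis is conserved since the torque about it is zero.
I₂ = I₁ω₁ / ω₂ = (3.01)(1.90) / (5.70) = 1.003 kg·m².

I₂ ≈ 1.00 kg·m²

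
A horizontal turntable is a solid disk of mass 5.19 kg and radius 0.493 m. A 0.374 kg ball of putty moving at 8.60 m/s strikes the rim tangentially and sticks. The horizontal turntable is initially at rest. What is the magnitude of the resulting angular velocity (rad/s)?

The axle reaction passes through the axle and exerts no torque about it; angular momentum about the axle is conserved through the impact.
I_p = ½(5.19)(0.493)² = 0.6307 kg·m². Taking the sense of the ball of putty's angular momentum as positive, L_{ball} = m v R = (0.374)(8.60)(0.493) = 1.586 kg·m²/s.
L_i = 0 + 1.586 = 1.586 kg·m²/s.
After sticking, I_f = I_p + m R² = 0.6307 + (0.374)(0.493)² = 0.7216 kg·m².
ω_f = L_i / I_f = 1.586 / 0.7216 = 2.197 rad/s.

|ω_f| ≈ 2.20 rad/s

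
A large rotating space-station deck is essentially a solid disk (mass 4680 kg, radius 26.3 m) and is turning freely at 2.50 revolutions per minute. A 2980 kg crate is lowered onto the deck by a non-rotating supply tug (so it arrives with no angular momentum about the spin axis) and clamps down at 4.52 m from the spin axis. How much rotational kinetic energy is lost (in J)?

No external torque acts about the spin axis; L_before = L_after.
I_p = ½(4680)(26.3)² = 1.619e+06 kg·m².
Added inertia Σmr² = (2980)(4.52)² = 60880 kg·m²; I_f = 1.619e+06 + 60880 = 1.679e+06 kg·m².
ω_f = I_p ω_i / I_f = (1.619e+06)(2.50) / 1.679e+06 = 2.409 rpm.
KE_i = ½(1.619e+06)(0.2618 rad/s)² = 55470 J; KE_f = ½(1.679e+06)(0.2523)² = 53460 J.

energy lost ≈ 2010 J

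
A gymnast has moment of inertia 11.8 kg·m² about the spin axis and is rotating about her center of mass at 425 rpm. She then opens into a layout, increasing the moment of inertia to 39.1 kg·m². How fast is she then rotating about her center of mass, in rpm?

With no external torque about the axis, L is conserved: I₁ω₁ = I₂ω₂.
ω₂ = I₁ω₁ / I₂ = (11.80)(425 rpm) / (39.10) = 128.3 rpm.

ω₂ ≈ 128 rpm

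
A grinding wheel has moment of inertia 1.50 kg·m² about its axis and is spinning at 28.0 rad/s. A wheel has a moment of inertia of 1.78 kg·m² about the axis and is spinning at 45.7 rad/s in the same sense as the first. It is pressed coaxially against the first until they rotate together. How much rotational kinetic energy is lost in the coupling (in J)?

ΔKE lost ≈ 128 J

The coupling torques are internal; angular momentum about the shared axis is conserved.
Taking A's sense as positive: L = (1.500)(28.0) + (1.780)(45.7) = 123.3 kg·m²·rad/s.
Combined I = 1.500 + 1.780 = 3.280 kg·m².
ω_f = L / I = 123.3 / 3.280 = 37.61 rad/s.
KE_i = ½ΣIω² = 2447 J; KE_f = ½(3.280)(37.61)² = 2319 J.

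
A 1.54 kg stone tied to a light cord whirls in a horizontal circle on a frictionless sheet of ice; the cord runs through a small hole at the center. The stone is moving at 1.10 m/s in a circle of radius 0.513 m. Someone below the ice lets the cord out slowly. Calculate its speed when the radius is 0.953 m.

v₂ ≈ 0.592 m/s

Central (radial) force ⇒ zero torque about the center ⇒ m v r is constant.
v₂ = v₁ r₁ / r₂ = (1.10)(0.513) / (0.953) = 0.5921 m/s.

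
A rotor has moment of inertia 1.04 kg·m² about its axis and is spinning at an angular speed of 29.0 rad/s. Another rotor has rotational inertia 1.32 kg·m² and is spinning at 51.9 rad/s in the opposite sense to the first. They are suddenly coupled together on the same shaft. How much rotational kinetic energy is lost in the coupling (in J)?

No external torque acts about the common axis, so total angular momentum is conserved.
Taking A's sense as positive: L = (1.040)(29.0) − (1.320)(51.9) = -38.35 kg·m²·rad/s.
Combined I = 1.040 + 1.320 = 2.360 kg·m².
ω_f = L / I = -38.35 / 2.360 = -16.25 rad/s.
KE_i = ½ΣIω² = 2215 J; KE_f = ½(2.360)(16.25)² = 311.6 J.

ΔKE lost ≈ 1900 J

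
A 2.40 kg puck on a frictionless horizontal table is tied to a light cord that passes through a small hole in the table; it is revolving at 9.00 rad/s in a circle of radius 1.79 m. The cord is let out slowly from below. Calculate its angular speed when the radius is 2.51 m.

No torque about the axis ⇒ m r₁² ω₁ = m r₂² ω₂.
ω₂ = ω₁ (r₁/r₂)² = (9.00)(1.79/2.51)² = 4.577 rad/s.

ω₂ ≈ 4.58 rad/s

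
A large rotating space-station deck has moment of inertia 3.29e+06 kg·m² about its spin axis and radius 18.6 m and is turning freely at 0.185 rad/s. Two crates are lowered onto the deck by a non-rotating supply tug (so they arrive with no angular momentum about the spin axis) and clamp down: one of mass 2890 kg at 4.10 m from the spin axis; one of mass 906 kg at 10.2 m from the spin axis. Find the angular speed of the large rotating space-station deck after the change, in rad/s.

ω_f ≈ 0.177 rad/s

The added mass arrives with no angular momentum about the spin axis, and any external torque about the spin axis is negligible, so the system's angular momentum is conserved.
Added inertia Σmr² = (2890)(4.10)² + (906)(10.2)² = 1.428e+05 kg·m²; I_f = 3.290e+06 + 1.428e+05 = 3.433e+06 kg·m².
ω_f = I_p ω_i / I_f = (3.290e+06)(0.185) / 3.433e+06 = 0.1773 rad/s.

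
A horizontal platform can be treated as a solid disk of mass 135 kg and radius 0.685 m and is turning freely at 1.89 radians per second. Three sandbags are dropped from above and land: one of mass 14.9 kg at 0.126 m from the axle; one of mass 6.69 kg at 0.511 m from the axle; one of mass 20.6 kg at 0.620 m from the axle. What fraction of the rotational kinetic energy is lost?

No external torque acts about the axle; L_before = L_after.
I_p = ½(135)(0.685)² = 31.67 kg·m².
Added inertia Σmr² = (14.9)(0.126)² + (6.69)(0.511)² + (20.6)(0.620)² = 9.902 kg·m²; I_f = 31.67 + 9.902 = 41.57 kg·m².
ω_f = I_p ω_i / I_f = (31.67)(1.89) / 41.57 = 1.440 rad/s.
KE_i = ½(31.67)(1.890 rad/s)² = 56.57 J; KE_f = ½(41.57)(1.440)² = 43.10 J.
Fraction lost = 0.2382.

fraction ≈ 0.238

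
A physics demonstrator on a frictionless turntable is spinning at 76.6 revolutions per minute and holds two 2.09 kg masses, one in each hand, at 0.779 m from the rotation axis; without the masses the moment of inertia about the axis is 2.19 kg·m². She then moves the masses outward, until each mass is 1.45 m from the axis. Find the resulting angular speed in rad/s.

No external torque acts about the spin axis, so angular momentum is conserved.
I₁ = 2.19 + 2(2.09)(0.779)² = 4.727 kg·m²; I₂ = 2.19 + 2(2.09)(1.45)² = 10.98 kg·m².
ω₂ = I₁ω₁ / I₂ = (4.727)(76.6 rpm) / (10.98) = 32.98 rpm = 3.454 rad/s.

ω₂ ≈ 3.45 rad/s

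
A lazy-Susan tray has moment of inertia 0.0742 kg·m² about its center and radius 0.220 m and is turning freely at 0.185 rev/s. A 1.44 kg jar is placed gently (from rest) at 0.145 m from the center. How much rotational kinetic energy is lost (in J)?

No external torque acts about the center; L_before = L_after.
Added inertia Σmr² = (1.44)(0.145)² = 0.03028 kg·m²; I_f = 0.07420 + 0.03028 = 0.1045 kg·m².
ω_f = I_p ω_i / I_f = (0.07420)(0.185) / 0.1045 = 0.1314 rev/s.
KE_i = ½(0.07420)(1.162 rad/s)² = 0.05013 J; KE_f = ½(0.1045)(0.8255)² = 0.03560 J.

energy lost ≈ 0.0145 J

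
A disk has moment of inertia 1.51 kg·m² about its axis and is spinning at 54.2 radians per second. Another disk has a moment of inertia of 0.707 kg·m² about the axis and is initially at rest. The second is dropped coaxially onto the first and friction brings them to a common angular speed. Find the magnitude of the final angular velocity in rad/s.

|ω_f| ≈ 36.9 rad/s

The coupling torques are internal; angular momentum about the shared axis is conserved.
Taking A's sense as positive: L = (1.510)(54.2) = 81.84 kg·m²·rad/s.
Combined I = 1.510 + 0.7070 = 2.217 kg·m².
ω_f = L / I = 81.84 / 2.217 = 36.92 rad/s.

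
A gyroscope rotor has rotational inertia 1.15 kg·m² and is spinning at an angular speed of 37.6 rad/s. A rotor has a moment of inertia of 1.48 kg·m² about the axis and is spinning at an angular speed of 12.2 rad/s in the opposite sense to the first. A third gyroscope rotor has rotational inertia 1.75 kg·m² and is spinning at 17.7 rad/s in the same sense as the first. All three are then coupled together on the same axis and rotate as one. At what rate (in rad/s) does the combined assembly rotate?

The coupling torques are internal; angular momentum about the shared axis is conserved.
Taking A's sense as positive: L = (1.150)(37.6) − (1.480)(12.2) + (1.750)(17.7) = 56.16 kg·m²·rad/s.
Combined I = 1.150 + 1.480 + 1.750 = 4.380 kg·m².
ω_f = L / I = 56.16 / 4.380 = 12.82 rad/s.

|ω_f| ≈ 12.8 rad/s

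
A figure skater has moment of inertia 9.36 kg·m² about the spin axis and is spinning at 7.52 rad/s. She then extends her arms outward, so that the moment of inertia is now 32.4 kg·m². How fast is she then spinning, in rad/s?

ω₂ ≈ 2.17 rad/s

Angular momentum about the spin axis is conserved since the torque about it is zero.
ω₂ = I₁ω₁ / I₂ = (9.360)(7.52 rad/s) / (32.40) = 2.172 rad/s.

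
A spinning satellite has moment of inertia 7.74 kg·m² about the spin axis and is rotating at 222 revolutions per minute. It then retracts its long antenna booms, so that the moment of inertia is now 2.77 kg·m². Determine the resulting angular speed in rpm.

ω₂ ≈ 620 rpm

With no external torque about the axis, L is conserved: I₁ω₁ = I₂ω₂.
ω₂ = I₁ω₁ / I₂ = (7.740)(222 rpm) / (2.770) = 620.3 rpm.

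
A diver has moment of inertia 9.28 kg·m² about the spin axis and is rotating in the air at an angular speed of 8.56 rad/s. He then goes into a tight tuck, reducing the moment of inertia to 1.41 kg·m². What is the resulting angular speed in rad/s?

Angular momentum about the spin axis is conserved since the torque about it is zero.
ω₂ = I₁ω₁ / I₂ = (9.280)(8.56 rad/s) / (1.410) = 56.34 rad/s.

ω₂ ≈ 56.3 rad/s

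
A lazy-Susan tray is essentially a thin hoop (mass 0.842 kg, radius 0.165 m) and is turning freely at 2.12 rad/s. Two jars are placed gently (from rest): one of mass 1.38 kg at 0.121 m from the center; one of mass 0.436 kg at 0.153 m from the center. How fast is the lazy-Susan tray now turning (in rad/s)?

No external torque acts about the center; L_before = L_after.
I_p = (0.842)(0.165)² = 0.02292 kg·m².
Added inertia Σmr² = (1.38)(0.121)² + (0.436)(0.153)² = 0.03041 kg·m²; I_f = 0.02292 + 0.03041 = 0.05333 kg·m².
ω_f = I_p ω_i / I_f = (0.02292)(2.12) / 0.05333 = 0.9112 rad/s.

ω_f ≈ 0.911 rad/s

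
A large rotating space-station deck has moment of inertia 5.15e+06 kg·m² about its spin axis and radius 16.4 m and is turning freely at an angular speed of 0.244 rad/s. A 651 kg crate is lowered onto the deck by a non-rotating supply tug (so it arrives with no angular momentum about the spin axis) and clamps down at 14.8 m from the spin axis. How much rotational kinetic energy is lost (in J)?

energy lost ≈ 4130 J

The added mass arrives with no angular momentum about the spin axis, and any external torque about the spin axis is negligible, so the system's angular momentum is conserved.
Added inertia Σmr² = (651)(14.8)² = 1.426e+05 kg·m²; I_f = 5.150e+06 + 1.426e+05 = 5.293e+06 kg·m².
ω_f = I_p ω_i / I_f = (5.150e+06)(0.244) / 5.293e+06 = 0.2374 rad/s.
KE_i = ½(5.150e+06)(0.2440 rad/s)² = 1.533e+05 J; KE_f = ½(5.293e+06)(0.2374)² = 1.492e+05 J.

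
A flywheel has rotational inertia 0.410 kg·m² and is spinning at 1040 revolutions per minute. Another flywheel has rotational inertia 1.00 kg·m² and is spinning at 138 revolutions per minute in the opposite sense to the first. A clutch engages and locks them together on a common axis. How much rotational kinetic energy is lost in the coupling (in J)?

The coupling torques are internal; angular momentum about the shared axis is conserved.
Taking A's sense as positive: L = (0.4100)(1040) − (1.000)(138) = 288.4 kg·m²·rpm.
Combined I = 0.4100 + 1.000 = 1.410 kg·m².
ω_f = L / I = 288.4 / 1.410 = 204.5 rpm.
KE_i = ½ΣIω² = 2536 J; KE_f = ½(1.410)(21.42)² = 323.4 J.

ΔKE lost ≈ 2210 J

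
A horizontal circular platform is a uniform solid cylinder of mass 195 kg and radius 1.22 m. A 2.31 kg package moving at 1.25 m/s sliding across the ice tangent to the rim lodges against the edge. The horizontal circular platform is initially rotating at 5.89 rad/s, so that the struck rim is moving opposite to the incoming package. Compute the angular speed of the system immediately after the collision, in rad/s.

|ω_f| ≈ 5.73 rad/s

The axle reaction passes through the central axle and exerts no torque about it; angular momentum about the central axle is conserved through the impact.
I_p = ½(195)(1.22)² = 145.1 kg·m². Taking the sense of the package's angular momentum as positive, L_{package} = m v R = (2.31)(1.25)(1.22) = 3.523 kg·m²/s.
L_i = −I_p ω_p + m v R = −(145.1)(5.89) + 3.523 = -851.2 kg·m²/s.
After sticking, I_f = I_p + m R² = 145.1 + (2.31)(1.22)² = 148.6 kg·m².
ω_f = L_i / I_f = -851.2 / 148.6 = -5.730 rad/s.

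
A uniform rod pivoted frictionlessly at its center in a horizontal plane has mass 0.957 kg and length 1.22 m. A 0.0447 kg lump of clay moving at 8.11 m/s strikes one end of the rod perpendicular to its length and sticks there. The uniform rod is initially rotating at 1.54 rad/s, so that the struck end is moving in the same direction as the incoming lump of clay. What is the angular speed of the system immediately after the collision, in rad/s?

About the pivot the impulsive forces during the collision are internal, so angular momentum about that axis is conserved.
I_p = (1/12)(0.957)(1.22)² = 0.1187 kg·m². Taking the sense of the lump of clay's angular momentum as positive, L_{lump} = m v R = (0.0447)(8.11)(1.22/2) = 0.2211 kg·m²/s.
L_i = +I_p ω_p + m v R = +(0.1187)(1.54) + 0.2211 = 0.4039 kg·m²/s.
After sticking, I_f = I_p + m R² = 0.1187 + (0.0447)(1.22/2)² = 0.1353 kg·m².
ω_f = L_i / I_f = 0.4039 / 0.1353 = 2.985 rad/s.

|ω_f| ≈ 2.98 rad/s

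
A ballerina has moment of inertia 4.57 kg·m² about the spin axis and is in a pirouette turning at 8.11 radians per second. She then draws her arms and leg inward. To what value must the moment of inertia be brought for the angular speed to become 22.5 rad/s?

Angular momentum about the spin axis is conserved since the torque about it is zero.
I₂ = I₁ω₁ / ω₂ = (4.57)(8.11) / (22.5) = 1.647 kg·m².

I₂ ≈ 1.65 kg·m²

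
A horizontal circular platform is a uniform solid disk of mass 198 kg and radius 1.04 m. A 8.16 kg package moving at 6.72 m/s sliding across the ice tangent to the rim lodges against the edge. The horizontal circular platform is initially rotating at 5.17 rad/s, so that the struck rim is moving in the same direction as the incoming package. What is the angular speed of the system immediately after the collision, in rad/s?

|ω_f| ≈ 5.27 rad/s

The axle reaction passes through the central axle and exerts no torque about it; angular momentum about the central axle is conserved through the impact.
I_p = ½(198)(1.04)² = 107.1 kg·m². Taking the sense of the package's angular momentum as positive, L_{package} = m v R = (8.16)(6.72)(1.04) = 57.03 kg·m²/s.
L_i = +I_p ω_p + m v R = +(107.1)(5.17) + 57.03 = 610.6 kg·m²/s.
After sticking, I_f = I_p + m R² = 107.1 + (8.16)(1.04)² = 115.9 kg·m².
ω_f = L_i / I_f = 610.6 / 115.9 = 5.268 rad/s.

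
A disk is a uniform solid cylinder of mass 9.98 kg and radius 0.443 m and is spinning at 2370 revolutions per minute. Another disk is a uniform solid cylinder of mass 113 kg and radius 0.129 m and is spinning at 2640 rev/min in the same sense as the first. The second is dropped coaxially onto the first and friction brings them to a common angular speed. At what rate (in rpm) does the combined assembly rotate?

|ω_f| ≈ 2500 rpm

No external torque acts about the common axis, so total angular momentum is conserved.
Moments of inertia: I_A = ½(9.98)(0.443)² = 0.9793 kg·m²; I_B = ½(113)(0.129)² = 0.9402 kg·m².
Taking A's sense as positive: L = (0.9793)(2370) + (0.9402)(2640) = 4803 kg·m²·rpm.
Combined I = 0.9793 + 0.9402 = 1.919 kg·m².
ω_f = L / I = 4803 / 1.919 = 2502 rpm.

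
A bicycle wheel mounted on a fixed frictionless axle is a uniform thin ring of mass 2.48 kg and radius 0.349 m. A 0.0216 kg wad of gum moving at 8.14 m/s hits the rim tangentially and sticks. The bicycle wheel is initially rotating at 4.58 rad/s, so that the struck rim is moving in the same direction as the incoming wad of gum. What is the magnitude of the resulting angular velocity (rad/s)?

|ω_f| ≈ 4.74 rad/s

The axle reaction passes through the axle and exerts no torque about it; angular momentum about the axle is conserved through the impact.
I_p = (2.48)(0.349)² = 0.3021 kg·m². Taking the sense of the wad of gum's angular momentum as positive, L_{wad} = m v R = (0.0216)(8.14)(0.349) = 0.06136 kg·m²/s.
L_i = +I_p ω_p + m v R = +(0.3021)(4.58) + 0.06136 = 1.445 kg·m²/s.
After sticking, I_f = I_p + m R² = 0.3021 + (0.0216)(0.349)² = 0.3047 kg·m².
ω_f = L_i / I_f = 1.445 / 0.3047 = 4.742 rad/s.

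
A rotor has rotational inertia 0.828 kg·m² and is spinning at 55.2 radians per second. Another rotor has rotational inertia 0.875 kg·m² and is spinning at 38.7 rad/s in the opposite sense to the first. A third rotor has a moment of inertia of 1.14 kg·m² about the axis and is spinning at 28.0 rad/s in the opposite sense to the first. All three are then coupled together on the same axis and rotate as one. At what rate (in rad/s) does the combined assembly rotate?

|ω_f| ≈ 7.06 rad/s

No external torque acts about the common axis, so total angular momentum is conserved.
Taking A's sense as positive: L = (0.8280)(55.2) − (0.8750)(38.7) − (1.140)(28.0) = -20.08 kg·m²·rad/s.
Combined I = 0.8280 + 0.8750 + 1.140 = 2.843 kg·m².
ω_f = L / I = -20.08 / 2.843 = -7.062 rad/s.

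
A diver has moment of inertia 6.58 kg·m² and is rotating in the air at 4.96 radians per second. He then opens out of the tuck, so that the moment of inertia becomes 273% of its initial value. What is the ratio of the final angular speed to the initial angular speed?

Angular momentum about the spin axis is conserved since the torque about it is zero.
I₂ = 2.73 × 6.58 = 17.96 kg·m².
ω₂/ω₁ = I₁/I₂ = 6.580 / 17.96 = 0.3663.

ω₂/ω₁ ≈ 0.366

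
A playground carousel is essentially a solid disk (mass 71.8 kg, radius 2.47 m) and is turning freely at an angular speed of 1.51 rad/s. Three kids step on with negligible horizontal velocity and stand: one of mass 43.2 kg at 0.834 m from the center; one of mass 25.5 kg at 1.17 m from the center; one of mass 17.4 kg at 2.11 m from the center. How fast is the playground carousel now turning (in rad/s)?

ω_f ≈ 0.915 rad/s

No external torque acts about the center; L_before = L_after.
I_p = ½(71.8)(2.47)² = 219.0 kg·m².
Added inertia Σmr² = (43.2)(0.834)² + (25.5)(1.17)² + (17.4)(2.11)² = 142.4 kg·m²; I_f = 219.0 + 142.4 = 361.4 kg·m².
ω_f = I_p ω_i / I_f = (219.0)(1.51) / 361.4 = 0.9150 rad/s.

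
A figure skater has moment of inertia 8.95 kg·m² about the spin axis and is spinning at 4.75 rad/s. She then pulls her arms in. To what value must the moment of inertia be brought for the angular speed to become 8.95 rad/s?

Angular momentum about the spin axis is conserved since the torque about it is zero.
I₂ = I₁ω₁ / ω₂ = (8.95)(4.75) / (8.95) = 4.750 kg·m².

I₂ ≈ 4.75 kg·m²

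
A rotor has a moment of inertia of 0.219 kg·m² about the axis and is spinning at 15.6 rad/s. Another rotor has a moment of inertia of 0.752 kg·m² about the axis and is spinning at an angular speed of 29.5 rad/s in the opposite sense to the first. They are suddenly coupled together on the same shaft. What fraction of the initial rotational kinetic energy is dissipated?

fraction ≈ 0.487

The coupling torques are internal; angular momentum about the shared axis is conserved.
Taking A's sense as positive: L = (0.2190)(15.6) − (0.7520)(29.5) = -18.77 kg·m²·rad/s.
Combined I = 0.2190 + 0.7520 = 0.9710 kg·m².
ω_f = L / I = -18.77 / 0.9710 = -19.33 rad/s.
KE_i = ½ΣIω² = 353.9 J; KE_f = ½(0.9710)(19.33)² = 181.4 J.
Fraction dissipated = (KE_i − KE_f)/KE_i = 0.4875.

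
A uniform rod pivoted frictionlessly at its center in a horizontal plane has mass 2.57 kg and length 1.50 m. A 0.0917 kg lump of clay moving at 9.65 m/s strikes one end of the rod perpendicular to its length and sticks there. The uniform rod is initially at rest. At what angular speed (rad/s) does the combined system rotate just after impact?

The axle reaction passes through the pivot and exerts no torque about it; angular momentum about the pivot is conserved through the impact.
I_p = (1/12)(2.57)(1.50)² = 0.4819 kg·m². Taking the sense of the lump of clay's angular momentum as positive, L_{lump} = m v R = (0.0917)(9.65)(1.50/2) = 0.6637 kg·m²/s.
L_i = 0 + 0.6637 = 0.6637 kg·m²/s.
After sticking, I_f = I_p + m R² = 0.4819 + (0.0917)(1.50/2)² = 0.5335 kg·m².
ω_f = L_i / I_f = 0.6637 / 0.5335 = 1.244 rad/s.

|ω_f| ≈ 1.24 rad/s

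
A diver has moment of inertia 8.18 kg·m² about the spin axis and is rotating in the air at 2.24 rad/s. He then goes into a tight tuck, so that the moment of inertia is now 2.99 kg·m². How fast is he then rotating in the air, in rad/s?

ω₂ ≈ 6.13 rad/s

No external torque acts about the spin axis, so angular momentum is conserved.
ω₂ = I₁ω₁ / I₂ = (8.180)(2.24 rad/s) / (2.990) = 6.128 rad/s.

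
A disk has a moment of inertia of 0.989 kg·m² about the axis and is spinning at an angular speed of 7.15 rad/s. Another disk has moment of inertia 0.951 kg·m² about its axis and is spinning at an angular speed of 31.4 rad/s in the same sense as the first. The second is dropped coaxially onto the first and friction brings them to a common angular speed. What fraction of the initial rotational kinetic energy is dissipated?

fraction ≈ 0.289

The coupling torques are internal; angular momentum about the shared axis is conserved.
Taking A's sense as positive: L = (0.9890)(7.15) + (0.9510)(31.4) = 36.93 kg·m²·rad/s.
Combined I = 0.9890 + 0.9510 = 1.940 kg·m².
ω_f = L / I = 36.93 / 1.940 = 19.04 rad/s.
KE_i = ½ΣIω² = 494.1 J; KE_f = ½(1.940)(19.04)² = 351.6 J.
Fraction dissipated = (KE_i − KE_f)/KE_i = 0.2885.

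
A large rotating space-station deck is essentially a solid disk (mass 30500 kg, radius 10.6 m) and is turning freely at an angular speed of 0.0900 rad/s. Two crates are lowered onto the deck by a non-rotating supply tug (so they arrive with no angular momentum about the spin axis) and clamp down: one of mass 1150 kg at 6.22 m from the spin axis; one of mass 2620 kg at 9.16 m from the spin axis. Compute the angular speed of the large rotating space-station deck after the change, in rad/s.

ω_f ≈ 0.0780 rad/s

No external torque acts about the spin axis; L_before = L_after.
I_p = ½(30500)(10.6)² = 1.713e+06 kg·m².
Added inertia Σmr² = (1150)(6.22)² + (2620)(9.16)² = 2.643e+05 kg·m²; I_f = 1.713e+06 + 2.643e+05 = 1.978e+06 kg·m².
ω_f = I_p ω_i / I_f = (1.713e+06)(0.0900) / 1.978e+06 = 0.07797 rad/s.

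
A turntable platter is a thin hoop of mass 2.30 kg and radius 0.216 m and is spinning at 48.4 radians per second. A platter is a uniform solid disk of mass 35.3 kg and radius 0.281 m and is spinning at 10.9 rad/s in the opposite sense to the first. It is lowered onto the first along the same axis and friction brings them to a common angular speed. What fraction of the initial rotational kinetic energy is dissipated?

fraction ≈ 0.840

The coupling torques are internal; angular momentum about the shared axis is conserved.
Moments of inertia: I_A = (2.30)(0.216)² = 0.1073 kg·m²; I_B = ½(35.3)(0.281)² = 1.394 kg·m².
Taking A's sense as positive: L = (0.1073)(48.4) − (1.394)(10.9) = -9.997 kg·m²·rad/s.
Combined I = 0.1073 + 1.394 = 1.501 kg·m².
ω_f = L / I = -9.997 / 1.501 = -6.660 rad/s.
KE_i = ½ΣIω² = 208.5 J; KE_f = ½(1.501)(6.660)² = 33.29 J.
Fraction dissipated = (KE_i − KE_f)/KE_i = 0.8403.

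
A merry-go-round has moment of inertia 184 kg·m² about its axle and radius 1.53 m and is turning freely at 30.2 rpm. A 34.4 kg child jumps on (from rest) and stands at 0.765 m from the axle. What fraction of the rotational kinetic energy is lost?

The added mass arrives with no angular momentum about the axle, and any external torque about the axle is negligible, so the system's angular momentum is conserved.
Added inertia Σmr² = (34.4)(0.765)² = 20.13 kg·m²; I_f = 184.0 + 20.13 = 204.1 kg·m².
ω_f = I_p ω_i / I_f = (184.0)(30.2) / 204.1 = 27.22 rpm.
KE_i = ½(184.0)(3.163 rad/s)² = 920.2 J; KE_f = ½(204.1)(2.851)² = 829.4 J.
Fraction lost = 0.09862.

fraction ≈ 0.0986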